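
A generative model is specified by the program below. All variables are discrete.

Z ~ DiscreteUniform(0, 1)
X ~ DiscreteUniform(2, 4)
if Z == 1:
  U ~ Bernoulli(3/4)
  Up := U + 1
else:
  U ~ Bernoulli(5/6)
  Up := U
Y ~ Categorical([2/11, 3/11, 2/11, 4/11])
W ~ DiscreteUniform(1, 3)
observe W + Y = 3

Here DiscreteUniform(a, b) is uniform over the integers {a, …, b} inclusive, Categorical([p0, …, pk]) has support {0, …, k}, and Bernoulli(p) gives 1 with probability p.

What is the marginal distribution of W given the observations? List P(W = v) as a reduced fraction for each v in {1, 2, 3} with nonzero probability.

P(W=1) = 2/7, P(W=2) = 3/7, P(W=3) = 2/7

Enumerate traces; 36 have nonzero weight after conditioning:
  (Z=0, X=2, U=0, Y=0, W=3) weight 1/594
  (Z=0, X=2, U=0, Y=1, W=2) weight 1/396
  (Z=0, X=2, U=0, Y=2, W=1) weight 1/594
  (Z=0, X=2, U=1, Y=0, W=3) weight 5/594
  (Z=0, X=2, U=1, Y=1, W=2) weight 5/396
  (Z=0, X=2, U=1, Y=2, W=1) weight 5/594
  (Z=0, X=3, U=0, Y=0, W=3) weight 1/594
  (Z=0, X=3, U=0, Y=1, W=2) weight 1/396
  … 28 more
Group by W:
  weight(W=1) = 2/33
  weight(W=2) = 1/11
  weight(W=3) = 2/33
Total weight = 2/33 + 1/11 + 2/33 = 7/33
P(W=1 | obs) = 2/33 / 7/33 = 2/7
P(W=2 | obs) = 1/11 / 7/33 = 3/7
P(W=3 | obs) = 2/33 / 7/33 = 2/7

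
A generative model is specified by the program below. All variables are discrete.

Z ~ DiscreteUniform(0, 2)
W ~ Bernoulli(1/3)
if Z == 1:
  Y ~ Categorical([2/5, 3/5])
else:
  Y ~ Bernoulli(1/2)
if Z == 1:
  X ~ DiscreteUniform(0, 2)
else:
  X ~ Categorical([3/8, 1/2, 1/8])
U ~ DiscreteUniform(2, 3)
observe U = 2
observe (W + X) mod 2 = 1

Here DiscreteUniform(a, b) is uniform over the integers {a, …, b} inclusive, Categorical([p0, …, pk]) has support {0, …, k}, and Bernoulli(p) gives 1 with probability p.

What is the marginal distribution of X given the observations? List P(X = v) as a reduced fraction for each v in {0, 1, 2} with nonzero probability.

P(X=0) = 1/4, P(X=1) = 8/13, P(X=2) = 7/52

Enumerate traces; 18 have nonzero weight after conditioning:
  (Z=0, W=0, Y=0, X=1, U=2) weight 1/36
  (Z=0, W=0, Y=1, X=1, U=2) weight 1/36
  (Z=0, W=1, Y=0, X=0, U=2) weight 1/96
  (Z=0, W=1, Y=0, X=2, U=2) weight 1/288
  (Z=0, W=1, Y=1, X=0, U=2) weight 1/96
  (Z=0, W=1, Y=1, X=2, U=2) weight 1/288
  (Z=1, W=0, Y=0, X=1, U=2) weight 2/135
  (Z=1, W=0, Y=1, X=1, U=2) weight 1/45
  … 10 more
Group by X:
  weight(X=0) = 13/216
  weight(X=1) = 4/27
  weight(X=2) = 7/216
Total weight = 13/216 + 4/27 + 7/216 = 13/54
P(X=0 | obs) = 13/216 / 13/54 = 1/4
P(X=1 | obs) = 4/27 / 13/54 = 8/13
P(X=2 | obs) = 7/216 / 13/54 = 7/52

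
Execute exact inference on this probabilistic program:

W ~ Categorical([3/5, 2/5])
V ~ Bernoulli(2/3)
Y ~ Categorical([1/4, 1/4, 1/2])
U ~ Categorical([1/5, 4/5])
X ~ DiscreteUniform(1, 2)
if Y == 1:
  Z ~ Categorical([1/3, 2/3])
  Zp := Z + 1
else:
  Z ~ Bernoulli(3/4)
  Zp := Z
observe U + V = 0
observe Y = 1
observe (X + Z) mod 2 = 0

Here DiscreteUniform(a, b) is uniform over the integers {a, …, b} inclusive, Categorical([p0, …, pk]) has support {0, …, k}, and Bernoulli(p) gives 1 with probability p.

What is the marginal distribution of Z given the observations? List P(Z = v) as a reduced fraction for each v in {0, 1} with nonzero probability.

P(Z=0) = 1/3, P(Z=1) = 2/3

Enumerate traces; 4 have nonzero weight after conditioning:
  (W=0, V=0, Y=1, U=0, X=1, Z=1) weight 1/300
  (W=0, V=0, Y=1, U=0, X=2, Z=0) weight 1/600
  (W=1, V=0, Y=1, U=0, X=1, Z=1) weight 1/450
  (W=1, V=0, Y=1, U=0, X=2, Z=0) weight 1/900
Group by Z:
  weight(Z=0) = 1/360
  weight(Z=1) = 1/180
Total weight = 1/360 + 1/180 = 1/120
P(Z=0 | obs) = 1/360 / 1/120 = 1/3
P(Z=1 | obs) = 1/180 / 1/120 = 2/3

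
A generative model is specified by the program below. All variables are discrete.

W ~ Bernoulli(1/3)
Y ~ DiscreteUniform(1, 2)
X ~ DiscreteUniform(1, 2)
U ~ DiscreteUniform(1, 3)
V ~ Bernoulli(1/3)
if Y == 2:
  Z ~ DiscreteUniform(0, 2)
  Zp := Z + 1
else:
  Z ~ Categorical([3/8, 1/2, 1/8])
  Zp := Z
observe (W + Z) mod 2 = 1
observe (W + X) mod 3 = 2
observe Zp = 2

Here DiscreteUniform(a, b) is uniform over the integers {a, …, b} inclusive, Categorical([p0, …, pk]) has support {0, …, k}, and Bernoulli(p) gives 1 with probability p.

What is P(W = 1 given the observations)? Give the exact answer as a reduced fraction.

Enumerate traces; 12 have nonzero weight after conditioning:
  (W=0, Y=2, X=2, U=1, V=0, Z=1) weight 1/81
  (W=0, Y=2, X=2, U=1, V=1, Z=1) weight 1/162
  (W=0, Y=2, X=2, U=2, V=0, Z=1) weight 1/81
  (W=0, Y=2, X=2, U=2, V=1, Z=1) weight 1/162
  (W=0, Y=2, X=2, U=3, V=0, Z=1) weight 1/81
  (W=0, Y=2, X=2, U=3, V=1, Z=1) weight 1/162
  (W=1, Y=1, X=1, U=1, V=0, Z=2) weight 1/432
  (W=1, Y=1, X=1, U=1, V=1, Z=2) weight 1/864
  … 4 more
Group by W:
  weight(W=0) = 1/18
  weight(W=1) = 1/96
Total weight = 1/18 + 1/96 = 19/288
P(W=0 | obs) = 1/18 / 19/288 = 16/19
P(W=1 | obs) = 1/96 / 19/288 = 3/19

P(W = 1 | obs) = 3/19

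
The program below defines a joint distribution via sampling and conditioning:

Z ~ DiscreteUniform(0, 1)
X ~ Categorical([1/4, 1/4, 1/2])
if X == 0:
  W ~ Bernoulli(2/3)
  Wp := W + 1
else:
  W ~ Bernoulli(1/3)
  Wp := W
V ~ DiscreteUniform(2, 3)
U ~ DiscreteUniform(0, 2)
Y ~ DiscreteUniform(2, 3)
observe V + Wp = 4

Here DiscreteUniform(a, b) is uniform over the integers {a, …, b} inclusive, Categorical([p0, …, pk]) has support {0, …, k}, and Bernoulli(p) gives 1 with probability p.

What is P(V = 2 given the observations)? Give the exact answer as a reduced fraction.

P(V = 2 | obs) = 1/3

Enumerate traces; 48 have nonzero weight after conditioning:
  (Z=0, X=0, W=0, V=3, U=0, Y=2) weight 1/288
  (Z=0, X=0, W=0, V=3, U=0, Y=3) weight 1/288
  (Z=0, X=0, W=0, V=3, U=1, Y=2) weight 1/288
  (Z=0, X=0, W=0, V=3, U=1, Y=3) weight 1/288
  (Z=0, X=0, W=0, V=3, U=2, Y=2) weight 1/288
  (Z=0, X=0, W=0, V=3, U=2, Y=3) weight 1/288
  (Z=0, X=0, W=1, V=2, U=0, Y=2) weight 1/144
  (Z=0, X=0, W=1, V=2, U=0, Y=3) weight 1/144
  … 40 more
Group by V:
  weight(V=2) = 1/12
  weight(V=3) = 1/6
Total weight = 1/12 + 1/6 = 1/4
P(V=2 | obs) = 1/12 / 1/4 = 1/3
P(V=3 | obs) = 1/6 / 1/4 = 2/3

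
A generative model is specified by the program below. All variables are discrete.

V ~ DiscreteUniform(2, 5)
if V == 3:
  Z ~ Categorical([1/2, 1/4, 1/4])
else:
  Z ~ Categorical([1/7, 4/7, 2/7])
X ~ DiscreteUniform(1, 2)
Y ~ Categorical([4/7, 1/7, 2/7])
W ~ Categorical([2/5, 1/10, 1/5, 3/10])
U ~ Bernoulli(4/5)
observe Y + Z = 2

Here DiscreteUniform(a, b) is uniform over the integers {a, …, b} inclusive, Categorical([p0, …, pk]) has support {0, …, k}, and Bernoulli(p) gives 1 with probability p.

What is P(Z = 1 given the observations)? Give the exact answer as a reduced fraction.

P(Z = 1 | obs) = 5/21

Enumerate traces; 192 have nonzero weight after conditioning:
  (V=2, Z=0, X=1, Y=2, W=0, U=0) weight 1/2450
  (V=2, Z=0, X=1, Y=2, W=0, U=1) weight 2/1225
  (V=2, Z=0, X=1, Y=2, W=1, U=0) weight 1/9800
  (V=2, Z=0, X=1, Y=2, W=1, U=1) weight 1/2450
  (V=2, Z=0, X=1, Y=2, W=2, U=0) weight 1/4900
  (V=2, Z=0, X=1, Y=2, W=2, U=1) weight 1/1225
  (V=2, Z=0, X=1, Y=2, W=3, U=0) weight 3/9800
  (V=2, Z=0, X=1, Y=2, W=3, U=1) weight 3/2450
  (V=2, Z=1, X=1, Y=1, W=0, U=0) weight 1/1225
  (V=2, Z=2, X=1, Y=0, W=0, U=0) weight 2/1225
  … 182 more
Group by Z:
  weight(Z=0) = 13/196
  weight(Z=1) = 55/784
  weight(Z=2) = 31/196
Total weight = 13/196 + 55/784 + 31/196 = 33/112
P(Z=0 | obs) = 13/196 / 33/112 = 52/231
P(Z=1 | obs) = 55/784 / 33/112 = 5/21
P(Z=2 | obs) = 31/196 / 33/112 = 124/231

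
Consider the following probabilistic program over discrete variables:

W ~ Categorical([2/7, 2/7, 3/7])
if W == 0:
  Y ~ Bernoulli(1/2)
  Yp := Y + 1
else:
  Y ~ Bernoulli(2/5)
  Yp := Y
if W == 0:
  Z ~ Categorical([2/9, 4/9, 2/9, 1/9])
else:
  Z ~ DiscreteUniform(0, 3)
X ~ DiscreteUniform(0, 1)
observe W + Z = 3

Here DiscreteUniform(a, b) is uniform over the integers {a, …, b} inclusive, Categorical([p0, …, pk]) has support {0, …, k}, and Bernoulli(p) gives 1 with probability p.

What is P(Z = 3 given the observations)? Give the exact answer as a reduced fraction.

P(Z = 3 | obs) = 8/53

Enumerate traces; 12 have nonzero weight after conditioning:
  (W=0, Y=0, Z=3, X=0) weight 1/126
  (W=0, Y=0, Z=3, X=1) weight 1/126
  (W=0, Y=1, Z=3, X=0) weight 1/126
  (W=0, Y=1, Z=3, X=1) weight 1/126
  (W=1, Y=0, Z=2, X=0) weight 3/140
  (W=1, Y=0, Z=2, X=1) weight 3/140
  (W=1, Y=1, Z=2, X=0) weight 1/70
  (W=1, Y=1, Z=2, X=1) weight 1/70
  (W=2, Y=0, Z=1, X=0) weight 9/280
  … 3 more
Group by Z:
  weight(Z=1) = 3/28
  weight(Z=2) = 1/14
  weight(Z=3) = 2/63
Total weight = 3/28 + 1/14 + 2/63 = 53/252
P(Z=1 | obs) = 3/28 / 53/252 = 27/53
P(Z=2 | obs) = 1/14 / 53/252 = 18/53
P(Z=3 | obs) = 2/63 / 53/252 = 8/53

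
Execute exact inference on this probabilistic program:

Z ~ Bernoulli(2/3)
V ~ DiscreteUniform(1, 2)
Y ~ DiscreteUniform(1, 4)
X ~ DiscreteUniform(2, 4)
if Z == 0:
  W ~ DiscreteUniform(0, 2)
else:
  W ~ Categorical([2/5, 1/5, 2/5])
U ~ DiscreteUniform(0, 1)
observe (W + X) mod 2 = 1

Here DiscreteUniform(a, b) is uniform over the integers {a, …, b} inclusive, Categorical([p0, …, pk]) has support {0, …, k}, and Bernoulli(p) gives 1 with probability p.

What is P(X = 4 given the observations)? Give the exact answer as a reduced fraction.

Enumerate traces; 128 have nonzero weight after conditioning:
  (Z=0, V=1, Y=1, X=2, W=1, U=0) weight 1/432
  (Z=0, V=1, Y=1, X=2, W=1, U=1) weight 1/432
  (Z=0, V=1, Y=1, X=3, W=0, U=0) weight 1/432
  (Z=0, V=1, Y=1, X=3, W=0, U=1) weight 1/432
  (Z=0, V=1, Y=1, X=3, W=2, U=0) weight 1/432
  (Z=0, V=1, Y=1, X=3, W=2, U=1) weight 1/432
  (Z=0, V=1, Y=1, X=4, W=1, U=0) weight 1/432
  (Z=0, V=1, Y=1, X=4, W=1, U=1) weight 1/432
  … 120 more
Group by X:
  weight(X=2) = 11/135
  weight(X=3) = 34/135
  weight(X=4) = 11/135
Total weight = 11/135 + 34/135 + 11/135 = 56/135
P(X=2 | obs) = 11/135 / 56/135 = 11/56
P(X=3 | obs) = 34/135 / 56/135 = 17/28
P(X=4 | obs) = 11/135 / 56/135 = 11/56

P(X = 4 | obs) = 11/56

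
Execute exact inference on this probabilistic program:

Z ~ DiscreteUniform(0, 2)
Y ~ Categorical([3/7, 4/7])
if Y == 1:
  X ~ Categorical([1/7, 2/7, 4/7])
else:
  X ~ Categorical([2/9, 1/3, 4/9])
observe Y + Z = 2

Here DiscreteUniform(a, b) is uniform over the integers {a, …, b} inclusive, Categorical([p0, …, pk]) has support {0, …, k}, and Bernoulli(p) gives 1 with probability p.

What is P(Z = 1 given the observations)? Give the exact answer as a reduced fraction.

P(Z = 1 | obs) = 4/7

Enumerate traces; 6 have nonzero weight after conditioning:
  (Z=1, Y=1, X=0) weight 4/147
  (Z=1, Y=1, X=1) weight 8/147
  (Z=1, Y=1, X=2) weight 16/147
  (Z=2, Y=0, X=0) weight 2/63
  (Z=2, Y=0, X=1) weight 1/21
  (Z=2, Y=0, X=2) weight 4/63
Group by Z:
  weight(Z=1) = 4/21
  weight(Z=2) = 1/7
Total weight = 4/21 + 1/7 = 1/3
P(Z=1 | obs) = 4/21 / 1/3 = 4/7
P(Z=2 | obs) = 1/7 / 1/3 = 3/7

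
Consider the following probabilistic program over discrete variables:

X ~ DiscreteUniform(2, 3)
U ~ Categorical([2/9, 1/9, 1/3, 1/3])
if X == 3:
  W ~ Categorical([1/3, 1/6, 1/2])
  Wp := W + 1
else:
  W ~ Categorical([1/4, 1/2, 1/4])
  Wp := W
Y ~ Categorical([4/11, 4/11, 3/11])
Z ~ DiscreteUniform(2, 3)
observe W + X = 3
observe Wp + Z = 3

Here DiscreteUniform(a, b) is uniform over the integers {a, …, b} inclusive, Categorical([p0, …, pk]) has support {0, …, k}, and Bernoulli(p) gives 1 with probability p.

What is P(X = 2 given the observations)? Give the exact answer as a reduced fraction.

P(X = 2 | obs) = 3/5

Enumerate traces; 24 have nonzero weight after conditioning:
  (X=2, U=0, W=1, Y=0, Z=2) weight 1/99
  (X=2, U=0, W=1, Y=1, Z=2) weight 1/99
  (X=2, U=0, W=1, Y=2, Z=2) weight 1/132
  (X=2, U=1, W=1, Y=0, Z=2) weight 1/198
  (X=2, U=1, W=1, Y=1, Z=2) weight 1/198
  (X=2, U=1, W=1, Y=2, Z=2) weight 1/264
  (X=2, U=2, W=1, Y=0, Z=2) weight 1/66
  (X=2, U=2, W=1, Y=1, Z=2) weight 1/66
  (X=3, U=0, W=0, Y=0, Z=2) weight 2/297
  … 15 more
Group by X:
  weight(X=2) = 1/8
  weight(X=3) = 1/12
Total weight = 1/8 + 1/12 = 5/24
P(X=2 | obs) = 1/8 / 5/24 = 3/5
P(X=3 | obs) = 1/12 / 5/24 = 2/5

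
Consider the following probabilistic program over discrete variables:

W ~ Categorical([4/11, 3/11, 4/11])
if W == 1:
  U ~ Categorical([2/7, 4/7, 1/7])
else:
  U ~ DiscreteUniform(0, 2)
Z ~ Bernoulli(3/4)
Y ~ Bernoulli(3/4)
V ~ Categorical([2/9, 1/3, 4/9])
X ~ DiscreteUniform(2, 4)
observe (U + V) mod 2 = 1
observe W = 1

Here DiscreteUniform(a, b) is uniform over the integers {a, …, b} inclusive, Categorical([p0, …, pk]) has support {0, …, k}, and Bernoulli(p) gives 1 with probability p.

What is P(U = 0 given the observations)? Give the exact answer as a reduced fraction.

P(U = 0 | obs) = 2/11

Enumerate traces; 48 have nonzero weight after conditioning:
  (W=1, U=0, Z=0, Y=0, V=1, X=2) weight 1/1848
  (W=1, U=0, Z=0, Y=0, V=1, X=3) weight 1/1848
  (W=1, U=0, Z=0, Y=0, V=1, X=4) weight 1/1848
  (W=1, U=0, Z=0, Y=1, V=1, X=2) weight 1/616
  (W=1, U=0, Z=0, Y=1, V=1, X=3) weight 1/616
  (W=1, U=0, Z=0, Y=1, V=1, X=4) weight 1/616
  (W=1, U=0, Z=1, Y=0, V=1, X=2) weight 1/616
  (W=1, U=0, Z=1, Y=0, V=1, X=3) weight 1/616
  (W=1, U=1, Z=0, Y=0, V=0, X=2) weight 1/1386
  (W=1, U=2, Z=0, Y=0, V=1, X=2) weight 1/3696
  … 38 more
Group by U:
  weight(U=0) = 2/77
  weight(U=1) = 8/77
  weight(U=2) = 1/77
Total weight = 2/77 + 8/77 + 1/77 = 1/7
P(U=0 | obs) = 2/77 / 1/7 = 2/11
P(U=1 | obs) = 8/77 / 1/7 = 8/11
P(U=2 | obs) = 1/77 / 1/7 = 1/11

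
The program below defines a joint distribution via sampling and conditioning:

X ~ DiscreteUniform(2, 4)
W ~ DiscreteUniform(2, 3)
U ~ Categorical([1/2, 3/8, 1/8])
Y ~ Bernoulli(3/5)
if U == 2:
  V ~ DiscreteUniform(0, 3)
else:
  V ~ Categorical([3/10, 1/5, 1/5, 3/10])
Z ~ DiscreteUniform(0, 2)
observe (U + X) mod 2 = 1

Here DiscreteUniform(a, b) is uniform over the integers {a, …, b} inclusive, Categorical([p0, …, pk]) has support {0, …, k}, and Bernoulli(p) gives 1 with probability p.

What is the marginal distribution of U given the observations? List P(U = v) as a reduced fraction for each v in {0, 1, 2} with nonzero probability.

P(U=0) = 4/11, P(U=1) = 6/11, P(U=2) = 1/11

Enumerate traces; 192 have nonzero weight after conditioning:
  (X=2, W=2, U=1, Y=0, V=0, Z=0) weight 1/400
  (X=2, W=2, U=1, Y=0, V=0, Z=1) weight 1/400
  (X=2, W=2, U=1, Y=0, V=0, Z=2) weight 1/400
  (X=2, W=2, U=1, Y=0, V=1, Z=0) weight 1/600
  (X=2, W=2, U=1, Y=0, V=1, Z=1) weight 1/600
  (X=2, W=2, U=1, Y=0, V=1, Z=2) weight 1/600
  (X=2, W=2, U=1, Y=0, V=2, Z=0) weight 1/600
  (X=2, W=2, U=1, Y=0, V=2, Z=1) weight 1/600
  (X=3, W=2, U=0, Y=0, V=0, Z=0) weight 1/300
  (X=3, W=2, U=2, Y=0, V=0, Z=0) weight 1/1440
  … 182 more
Group by U:
  weight(U=0) = 1/6
  weight(U=1) = 1/4
  weight(U=2) = 1/24
Total weight = 1/6 + 1/4 + 1/24 = 11/24
P(U=0 | obs) = 1/6 / 11/24 = 4/11
P(U=1 | obs) = 1/4 / 11/24 = 6/11
P(U=2 | obs) = 1/24 / 11/24 = 1/11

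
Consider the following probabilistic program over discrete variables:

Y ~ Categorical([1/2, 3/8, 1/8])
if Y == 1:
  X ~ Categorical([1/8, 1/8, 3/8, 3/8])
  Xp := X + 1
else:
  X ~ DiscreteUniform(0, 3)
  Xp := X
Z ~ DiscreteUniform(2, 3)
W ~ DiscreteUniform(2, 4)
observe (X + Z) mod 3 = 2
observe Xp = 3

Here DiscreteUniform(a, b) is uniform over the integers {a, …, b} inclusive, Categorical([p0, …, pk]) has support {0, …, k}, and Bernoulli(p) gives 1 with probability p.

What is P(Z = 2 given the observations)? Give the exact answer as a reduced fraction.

P(Z = 2 | obs) = 10/19

Enumerate traces; 9 have nonzero weight after conditioning:
  (Y=0, X=3, Z=2, W=2) weight 1/48
  (Y=0, X=3, Z=2, W=3) weight 1/48
  (Y=0, X=3, Z=2, W=4) weight 1/48
  (Y=1, X=2, Z=3, W=2) weight 3/128
  (Y=1, X=2, Z=3, W=3) weight 3/128
  (Y=1, X=2, Z=3, W=4) weight 3/128
  (Y=2, X=3, Z=2, W=2) weight 1/192
  (Y=2, X=3, Z=2, W=3) weight 1/192
  … 1 more
Group by Z:
  weight(Z=2) = 5/64
  weight(Z=3) = 9/128
Total weight = 5/64 + 9/128 = 19/128
P(Z=2 | obs) = 5/64 / 19/128 = 10/19
P(Z=3 | obs) = 9/128 / 19/128 = 9/19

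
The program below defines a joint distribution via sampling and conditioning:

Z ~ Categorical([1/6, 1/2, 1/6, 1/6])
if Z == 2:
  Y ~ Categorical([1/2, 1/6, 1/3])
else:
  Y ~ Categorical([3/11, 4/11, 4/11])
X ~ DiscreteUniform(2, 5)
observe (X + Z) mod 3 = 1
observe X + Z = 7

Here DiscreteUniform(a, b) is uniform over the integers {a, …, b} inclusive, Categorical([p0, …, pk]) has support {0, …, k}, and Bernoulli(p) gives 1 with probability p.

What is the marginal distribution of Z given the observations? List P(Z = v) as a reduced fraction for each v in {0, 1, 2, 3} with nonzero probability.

P(Z=2) = 1/2, P(Z=3) = 1/2

Enumerate traces; 6 have nonzero weight after conditioning:
  (Z=2, Y=0, X=5) weight 1/48
  (Z=2, Y=1, X=5) weight 1/144
  (Z=2, Y=2, X=5) weight 1/72
  (Z=3, Y=0, X=4) weight 1/88
  (Z=3, Y=1, X=4) weight 1/66
  (Z=3, Y=2, X=4) weight 1/66
Group by Z:
  weight(Z=2) = 1/24
  weight(Z=3) = 1/24
Total weight = 1/24 + 1/24 = 1/12
P(Z=2 | obs) = 1/24 / 1/12 = 1/2
P(Z=3 | obs) = 1/24 / 1/12 = 1/2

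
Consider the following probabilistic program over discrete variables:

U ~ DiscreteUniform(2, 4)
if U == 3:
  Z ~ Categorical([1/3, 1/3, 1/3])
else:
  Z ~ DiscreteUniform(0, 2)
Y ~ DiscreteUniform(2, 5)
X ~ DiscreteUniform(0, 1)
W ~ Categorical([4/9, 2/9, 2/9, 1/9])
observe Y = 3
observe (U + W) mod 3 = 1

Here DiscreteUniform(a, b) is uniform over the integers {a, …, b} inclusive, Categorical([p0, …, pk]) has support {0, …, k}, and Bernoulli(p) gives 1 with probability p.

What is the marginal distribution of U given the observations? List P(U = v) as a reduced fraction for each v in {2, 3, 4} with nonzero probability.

Enumerate traces; 24 have nonzero weight after conditioning:
  (U=2, Z=0, Y=3, X=0, W=2) weight 1/324
  (U=2, Z=0, Y=3, X=1, W=2) weight 1/324
  (U=2, Z=1, Y=3, X=0, W=2) weight 1/324
  (U=2, Z=1, Y=3, X=1, W=2) weight 1/324
  (U=2, Z=2, Y=3, X=0, W=2) weight 1/324
  (U=2, Z=2, Y=3, X=1, W=2) weight 1/324
  (U=3, Z=0, Y=3, X=0, W=1) weight 1/324
  (U=3, Z=0, Y=3, X=1, W=1) weight 1/324
  (U=4, Z=0, Y=3, X=0, W=0) weight 1/162
  … 15 more
Group by U:
  weight(U=2) = 1/54
  weight(U=3) = 1/54
  weight(U=4) = 5/108
Total weight = 1/54 + 1/54 + 5/108 = 1/12
P(U=2 | obs) = 1/54 / 1/12 = 2/9
P(U=3 | obs) = 1/54 / 1/12 = 2/9
P(U=4 | obs) = 5/108 / 1/12 = 5/9

P(U=2) = 2/9, P(U=3) = 2/9, P(U=4) = 5/9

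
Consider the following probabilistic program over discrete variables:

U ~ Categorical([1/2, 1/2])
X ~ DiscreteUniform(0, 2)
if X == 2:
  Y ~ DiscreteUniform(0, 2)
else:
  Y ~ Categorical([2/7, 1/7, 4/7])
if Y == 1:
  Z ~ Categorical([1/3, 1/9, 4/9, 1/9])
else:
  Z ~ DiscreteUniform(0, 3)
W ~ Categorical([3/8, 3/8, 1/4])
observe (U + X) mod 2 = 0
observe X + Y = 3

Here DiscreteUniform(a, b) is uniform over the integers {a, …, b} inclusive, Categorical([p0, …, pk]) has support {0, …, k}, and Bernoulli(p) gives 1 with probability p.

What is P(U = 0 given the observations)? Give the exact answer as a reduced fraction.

Enumerate traces; 24 have nonzero weight after conditioning:
  (U=0, X=2, Y=1, Z=0, W=0) weight 1/144
  (U=0, X=2, Y=1, Z=0, W=1) weight 1/144
  (U=0, X=2, Y=1, Z=0, W=2) weight 1/216
  (U=0, X=2, Y=1, Z=1, W=0) weight 1/432
  (U=0, X=2, Y=1, Z=1, W=1) weight 1/432
  (U=0, X=2, Y=1, Z=1, W=2) weight 1/648
  (U=0, X=2, Y=1, Z=2, W=0) weight 1/108
  (U=0, X=2, Y=1, Z=2, W=1) weight 1/108
  (U=1, X=1, Y=2, Z=0, W=0) weight 1/112
  … 15 more
Group by U:
  weight(U=0) = 1/18
  weight(U=1) = 2/21
Total weight = 1/18 + 2/21 = 19/126
P(U=0 | obs) = 1/18 / 19/126 = 7/19
P(U=1 | obs) = 2/21 / 19/126 = 12/19

P(U = 0 | obs) = 7/19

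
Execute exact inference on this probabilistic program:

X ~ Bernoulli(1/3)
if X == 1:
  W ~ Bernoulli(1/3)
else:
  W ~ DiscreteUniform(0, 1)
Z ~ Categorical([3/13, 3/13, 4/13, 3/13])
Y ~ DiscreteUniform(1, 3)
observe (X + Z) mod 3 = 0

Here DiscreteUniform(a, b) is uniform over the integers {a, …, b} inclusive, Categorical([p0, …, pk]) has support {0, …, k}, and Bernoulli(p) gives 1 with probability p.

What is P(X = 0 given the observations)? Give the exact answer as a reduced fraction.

P(X = 0 | obs) = 3/4

Enumerate traces; 18 have nonzero weight after conditioning:
  (X=0, W=0, Z=0, Y=1) weight 1/39
  (X=0, W=0, Z=0, Y=2) weight 1/39
  (X=0, W=0, Z=0, Y=3) weight 1/39
  (X=0, W=0, Z=3, Y=1) weight 1/39
  (X=0, W=0, Z=3, Y=2) weight 1/39
  (X=0, W=0, Z=3, Y=3) weight 1/39
  (X=0, W=1, Z=0, Y=1) weight 1/39
  (X=0, W=1, Z=0, Y=2) weight 1/39
  (X=1, W=0, Z=2, Y=1) weight 8/351
  … 9 more
Group by X:
  weight(X=0) = 4/13
  weight(X=1) = 4/39
Total weight = 4/13 + 4/39 = 16/39
P(X=0 | obs) = 4/13 / 16/39 = 3/4
P(X=1 | obs) = 4/39 / 16/39 = 1/4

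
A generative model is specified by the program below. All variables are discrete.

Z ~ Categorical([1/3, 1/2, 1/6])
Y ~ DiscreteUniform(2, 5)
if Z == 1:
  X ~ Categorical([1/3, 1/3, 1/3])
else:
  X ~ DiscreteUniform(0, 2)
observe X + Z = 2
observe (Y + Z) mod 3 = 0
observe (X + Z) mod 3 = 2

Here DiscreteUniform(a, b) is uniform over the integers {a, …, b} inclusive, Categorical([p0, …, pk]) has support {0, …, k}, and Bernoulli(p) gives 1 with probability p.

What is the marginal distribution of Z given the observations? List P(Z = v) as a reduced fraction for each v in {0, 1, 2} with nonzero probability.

Enumerate traces; 4 have nonzero weight after conditioning:
  (Z=0, Y=3, X=2) weight 1/36
  (Z=1, Y=2, X=1) weight 1/24
  (Z=1, Y=5, X=1) weight 1/24
  (Z=2, Y=4, X=0) weight 1/72
Group by Z:
  weight(Z=0) = 1/36
  weight(Z=1) = 1/12
  weight(Z=2) = 1/72
Total weight = 1/36 + 1/12 + 1/72 = 1/8
P(Z=0 | obs) = 1/36 / 1/8 = 2/9
P(Z=1 | obs) = 1/12 / 1/8 = 2/3
P(Z=2 | obs) = 1/72 / 1/8 = 1/9

P(Z=0) = 2/9, P(Z=1) = 2/3, P(Z=2) = 1/9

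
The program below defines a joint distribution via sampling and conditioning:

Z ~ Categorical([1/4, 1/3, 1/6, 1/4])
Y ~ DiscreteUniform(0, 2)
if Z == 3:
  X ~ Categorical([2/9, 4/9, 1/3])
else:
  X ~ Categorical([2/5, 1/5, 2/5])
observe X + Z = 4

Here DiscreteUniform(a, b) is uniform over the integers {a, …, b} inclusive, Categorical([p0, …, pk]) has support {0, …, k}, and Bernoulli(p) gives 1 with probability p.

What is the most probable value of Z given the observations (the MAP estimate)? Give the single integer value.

Enumerate traces; 6 have nonzero weight after conditioning:
  (Z=2, Y=0, X=2) weight 1/45
  (Z=2, Y=1, X=2) weight 1/45
  (Z=2, Y=2, X=2) weight 1/45
  (Z=3, Y=0, X=1) weight 1/27
  (Z=3, Y=1, X=1) weight 1/27
  (Z=3, Y=2, X=1) weight 1/27
Group by Z:
  weight(Z=2) = 1/15
  weight(Z=3) = 1/9
Total weight = 1/15 + 1/9 = 8/45
P(Z=2 | obs) = 1/15 / 8/45 = 3/8
P(Z=3 | obs) = 1/9 / 8/45 = 5/8
argmax = 3

argmax_v P(Z = v | obs) = 3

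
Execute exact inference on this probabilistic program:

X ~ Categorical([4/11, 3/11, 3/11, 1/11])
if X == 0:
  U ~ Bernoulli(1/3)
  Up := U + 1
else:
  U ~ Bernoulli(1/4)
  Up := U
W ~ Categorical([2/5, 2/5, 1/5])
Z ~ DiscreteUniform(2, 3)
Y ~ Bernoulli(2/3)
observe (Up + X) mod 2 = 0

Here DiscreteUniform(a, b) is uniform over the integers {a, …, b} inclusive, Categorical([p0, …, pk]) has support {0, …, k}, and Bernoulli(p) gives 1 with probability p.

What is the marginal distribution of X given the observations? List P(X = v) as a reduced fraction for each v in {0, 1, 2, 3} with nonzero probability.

P(X=0) = 16/55, P(X=1) = 9/55, P(X=2) = 27/55, P(X=3) = 3/55

Enumerate traces; 48 have nonzero weight after conditioning:
  (X=0, U=1, W=0, Z=2, Y=0) weight 4/495
  (X=0, U=1, W=0, Z=2, Y=1) weight 8/495
  (X=0, U=1, W=0, Z=3, Y=0) weight 4/495
  (X=0, U=1, W=0, Z=3, Y=1) weight 8/495
  (X=0, U=1, W=1, Z=2, Y=0) weight 4/495
  (X=0, U=1, W=1, Z=2, Y=1) weight 8/495
  (X=0, U=1, W=1, Z=3, Y=0) weight 4/495
  (X=0, U=1, W=1, Z=3, Y=1) weight 8/495
  (X=1, U=1, W=0, Z=2, Y=0) weight 1/220
  (X=2, U=0, W=0, Z=2, Y=0) weight 3/220
  … 38 more
Group by X:
  weight(X=0) = 4/33
  weight(X=1) = 3/44
  weight(X=2) = 9/44
  weight(X=3) = 1/44
Total weight = 4/33 + 3/44 + 9/44 + 1/44 = 5/12
P(X=0 | obs) = 4/33 / 5/12 = 16/55
P(X=1 | obs) = 3/44 / 5/12 = 9/55
P(X=2 | obs) = 9/44 / 5/12 = 27/55
P(X=3 | obs) = 1/44 / 5/12 = 3/55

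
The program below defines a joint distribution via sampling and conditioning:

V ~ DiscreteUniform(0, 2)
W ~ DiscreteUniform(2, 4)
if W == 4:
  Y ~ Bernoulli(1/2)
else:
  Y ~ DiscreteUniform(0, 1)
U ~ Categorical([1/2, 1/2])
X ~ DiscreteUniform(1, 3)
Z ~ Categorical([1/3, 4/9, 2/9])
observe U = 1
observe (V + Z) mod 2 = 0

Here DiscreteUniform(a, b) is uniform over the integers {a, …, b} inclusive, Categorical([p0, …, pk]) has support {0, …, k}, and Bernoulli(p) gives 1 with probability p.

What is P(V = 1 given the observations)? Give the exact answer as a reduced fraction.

P(V = 1 | obs) = 2/7

Enumerate traces; 90 have nonzero weight after conditioning:
  (V=0, W=2, Y=0, U=1, X=1, Z=0) weight 1/324
  (V=0, W=2, Y=0, U=1, X=1, Z=2) weight 1/486
  (V=0, W=2, Y=0, U=1, X=2, Z=0) weight 1/324
  (V=0, W=2, Y=0, U=1, X=2, Z=2) weight 1/486
  (V=0, W=2, Y=0, U=1, X=3, Z=0) weight 1/324
  (V=0, W=2, Y=0, U=1, X=3, Z=2) weight 1/486
  (V=0, W=2, Y=1, U=1, X=1, Z=0) weight 1/324
  (V=0, W=2, Y=1, U=1, X=1, Z=2) weight 1/486
  (V=1, W=2, Y=0, U=1, X=1, Z=1) weight 1/243
  (V=2, W=2, Y=0, U=1, X=1, Z=0) weight 1/324
  … 80 more
Group by V:
  weight(V=0) = 5/54
  weight(V=1) = 2/27
  weight(V=2) = 5/54
Total weight = 5/54 + 2/27 + 5/54 = 7/27
P(V=0 | obs) = 5/54 / 7/27 = 5/14
P(V=1 | obs) = 2/27 / 7/27 = 2/7
P(V=2 | obs) = 5/54 / 7/27 = 5/14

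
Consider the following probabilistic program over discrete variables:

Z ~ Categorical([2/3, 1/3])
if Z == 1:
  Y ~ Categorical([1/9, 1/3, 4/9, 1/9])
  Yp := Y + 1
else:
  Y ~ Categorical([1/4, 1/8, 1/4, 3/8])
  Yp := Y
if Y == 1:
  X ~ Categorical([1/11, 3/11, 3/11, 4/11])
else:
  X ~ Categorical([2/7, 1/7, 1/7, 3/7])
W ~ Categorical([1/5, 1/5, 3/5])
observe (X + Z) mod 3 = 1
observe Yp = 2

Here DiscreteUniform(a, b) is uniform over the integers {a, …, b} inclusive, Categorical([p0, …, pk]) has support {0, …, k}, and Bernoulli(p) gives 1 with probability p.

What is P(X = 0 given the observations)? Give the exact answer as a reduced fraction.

P(X = 0 | obs) = 14/103

Enumerate traces; 9 have nonzero weight after conditioning:
  (Z=0, Y=2, X=1, W=0) weight 1/210
  (Z=0, Y=2, X=1, W=1) weight 1/210
  (Z=0, Y=2, X=1, W=2) weight 1/70
  (Z=1, Y=1, X=0, W=0) weight 1/495
  (Z=1, Y=1, X=0, W=1) weight 1/495
  (Z=1, Y=1, X=0, W=2) weight 1/165
  (Z=1, Y=1, X=3, W=0) weight 4/495
  (Z=1, Y=1, X=3, W=1) weight 4/495
  … 1 more
Group by X:
  weight(X=0) = 1/99
  weight(X=1) = 1/42
  weight(X=3) = 4/99
Total weight = 1/99 + 1/42 + 4/99 = 103/1386
P(X=0 | obs) = 1/99 / 103/1386 = 14/103
P(X=1 | obs) = 1/42 / 103/1386 = 33/103
P(X=3 | obs) = 4/99 / 103/1386 = 56/103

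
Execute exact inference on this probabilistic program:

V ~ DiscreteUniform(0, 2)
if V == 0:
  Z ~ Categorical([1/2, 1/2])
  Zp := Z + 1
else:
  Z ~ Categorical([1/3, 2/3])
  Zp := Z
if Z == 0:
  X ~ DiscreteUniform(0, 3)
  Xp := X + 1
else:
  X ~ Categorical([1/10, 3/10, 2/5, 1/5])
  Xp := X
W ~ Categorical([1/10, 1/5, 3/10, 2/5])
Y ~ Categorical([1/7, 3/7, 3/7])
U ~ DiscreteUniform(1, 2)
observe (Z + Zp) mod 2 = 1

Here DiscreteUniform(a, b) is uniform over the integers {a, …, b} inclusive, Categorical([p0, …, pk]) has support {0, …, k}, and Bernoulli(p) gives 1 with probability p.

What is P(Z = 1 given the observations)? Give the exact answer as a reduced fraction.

P(Z = 1 | obs) = 1/2

Enumerate traces; 192 have nonzero weight after conditioning:
  (V=0, Z=0, X=0, W=0, Y=0, U=1) weight 1/3360
  (V=0, Z=0, X=0, W=0, Y=0, U=2) weight 1/3360
  (V=0, Z=0, X=0, W=0, Y=1, U=1) weight 1/1120
  (V=0, Z=0, X=0, W=0, Y=1, U=2) weight 1/1120
  (V=0, Z=0, X=0, W=0, Y=2, U=1) weight 1/1120
  (V=0, Z=0, X=0, W=0, Y=2, U=2) weight 1/1120
  (V=0, Z=0, X=0, W=1, Y=0, U=1) weight 1/1680
  (V=0, Z=0, X=0, W=1, Y=0, U=2) weight 1/1680
  (V=0, Z=1, X=0, W=0, Y=0, U=1) weight 1/8400
  … 183 more
Group by Z:
  weight(Z=0) = 1/6
  weight(Z=1) = 1/6
Total weight = 1/6 + 1/6 = 1/3
P(Z=0 | obs) = 1/6 / 1/3 = 1/2
P(Z=1 | obs) = 1/6 / 1/3 = 1/2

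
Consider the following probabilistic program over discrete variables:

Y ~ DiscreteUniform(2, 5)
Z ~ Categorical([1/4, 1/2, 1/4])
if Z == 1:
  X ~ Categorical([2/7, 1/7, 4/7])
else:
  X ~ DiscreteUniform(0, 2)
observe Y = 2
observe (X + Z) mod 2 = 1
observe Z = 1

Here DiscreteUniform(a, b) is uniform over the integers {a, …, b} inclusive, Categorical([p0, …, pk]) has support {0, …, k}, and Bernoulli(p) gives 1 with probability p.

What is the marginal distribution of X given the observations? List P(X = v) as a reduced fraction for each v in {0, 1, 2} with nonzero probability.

Enumerate traces; 2 have nonzero weight after conditioning:
  (Y=2, Z=1, X=0) weight 1/28
  (Y=2, Z=1, X=2) weight 1/14
Group by X:
  weight(X=0) = 1/28
  weight(X=2) = 1/14
Total weight = 1/28 + 1/14 = 3/28
P(X=0 | obs) = 1/28 / 3/28 = 1/3
P(X=2 | obs) = 1/14 / 3/28 = 2/3

P(X=0) = 1/3, P(X=2) = 2/3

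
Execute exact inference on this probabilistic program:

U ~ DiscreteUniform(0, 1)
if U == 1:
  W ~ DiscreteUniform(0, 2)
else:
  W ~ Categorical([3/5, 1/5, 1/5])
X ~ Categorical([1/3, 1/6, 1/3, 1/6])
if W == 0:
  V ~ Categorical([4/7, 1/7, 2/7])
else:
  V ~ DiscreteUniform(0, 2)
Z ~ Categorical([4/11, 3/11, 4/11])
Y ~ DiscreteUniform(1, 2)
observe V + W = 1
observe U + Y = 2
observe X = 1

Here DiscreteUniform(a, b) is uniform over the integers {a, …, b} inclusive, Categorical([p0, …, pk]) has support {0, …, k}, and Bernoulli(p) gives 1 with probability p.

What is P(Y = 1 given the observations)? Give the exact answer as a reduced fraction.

Enumerate traces; 12 have nonzero weight after conditioning:
  (U=0, W=0, X=1, V=1, Z=0, Y=2) weight 1/770
  (U=0, W=0, X=1, V=1, Z=1, Y=2) weight 3/3080
  (U=0, W=0, X=1, V=1, Z=2, Y=2) weight 1/770
  (U=0, W=1, X=1, V=0, Z=0, Y=2) weight 1/990
  (U=0, W=1, X=1, V=0, Z=1, Y=2) weight 1/1320
  (U=0, W=1, X=1, V=0, Z=2, Y=2) weight 1/990
  (U=1, W=0, X=1, V=1, Z=0, Y=1) weight 1/1386
  (U=1, W=0, X=1, V=1, Z=1, Y=1) weight 1/1848
  … 4 more
Group by Y:
  weight(Y=1) = 5/756
  weight(Y=2) = 2/315
Total weight = 5/756 + 2/315 = 7/540
P(Y=1 | obs) = 5/756 / 7/540 = 25/49
P(Y=2 | obs) = 2/315 / 7/540 = 24/49

P(Y = 1 | obs) = 25/49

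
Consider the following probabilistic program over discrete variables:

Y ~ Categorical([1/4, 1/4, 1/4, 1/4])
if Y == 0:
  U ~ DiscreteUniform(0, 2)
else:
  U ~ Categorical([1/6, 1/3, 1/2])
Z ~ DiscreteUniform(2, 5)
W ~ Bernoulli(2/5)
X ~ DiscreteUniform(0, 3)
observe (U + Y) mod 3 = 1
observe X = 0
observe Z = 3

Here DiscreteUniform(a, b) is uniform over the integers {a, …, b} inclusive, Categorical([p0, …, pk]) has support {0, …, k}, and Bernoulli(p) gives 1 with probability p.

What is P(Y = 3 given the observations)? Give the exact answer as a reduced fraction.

P(Y = 3 | obs) = 1/4

Enumerate traces; 8 have nonzero weight after conditioning:
  (Y=0, U=1, Z=3, W=0, X=0) weight 1/320
  (Y=0, U=1, Z=3, W=1, X=0) weight 1/480
  (Y=1, U=0, Z=3, W=0, X=0) weight 1/640
  (Y=1, U=0, Z=3, W=1, X=0) weight 1/960
  (Y=2, U=2, Z=3, W=0, X=0) weight 3/640
  (Y=2, U=2, Z=3, W=1, X=0) weight 1/320
  (Y=3, U=1, Z=3, W=0, X=0) weight 1/320
  (Y=3, U=1, Z=3, W=1, X=0) weight 1/480
Group by Y:
  weight(Y=0) = 1/192
  weight(Y=1) = 1/384
  weight(Y=2) = 1/128
  weight(Y=3) = 1/192
Total weight = 1/192 + 1/384 + 1/128 + 1/192 = 1/48
P(Y=0 | obs) = 1/192 / 1/48 = 1/4
P(Y=1 | obs) = 1/384 / 1/48 = 1/8
P(Y=2 | obs) = 1/128 / 1/48 = 3/8
P(Y=3 | obs) = 1/192 / 1/48 = 1/4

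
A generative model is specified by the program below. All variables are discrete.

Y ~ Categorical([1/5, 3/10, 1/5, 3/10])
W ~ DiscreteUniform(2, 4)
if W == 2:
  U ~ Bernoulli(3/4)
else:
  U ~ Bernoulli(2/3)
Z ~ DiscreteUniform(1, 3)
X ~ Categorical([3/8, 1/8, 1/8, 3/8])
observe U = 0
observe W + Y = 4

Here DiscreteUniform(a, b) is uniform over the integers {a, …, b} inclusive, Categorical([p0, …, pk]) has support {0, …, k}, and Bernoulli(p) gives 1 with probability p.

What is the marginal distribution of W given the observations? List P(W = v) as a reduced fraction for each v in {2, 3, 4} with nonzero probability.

P(W=2) = 3/13, P(W=3) = 6/13, P(W=4) = 4/13

Enumerate traces; 36 have nonzero weight after conditioning:
  (Y=0, W=4, U=0, Z=1, X=0) weight 1/360
  (Y=0, W=4, U=0, Z=1, X=1) weight 1/1080
  (Y=0, W=4, U=0, Z=1, X=2) weight 1/1080
  (Y=0, W=4, U=0, Z=1, X=3) weight 1/360
  (Y=0, W=4, U=0, Z=2, X=0) weight 1/360
  (Y=0, W=4, U=0, Z=2, X=1) weight 1/1080
  (Y=0, W=4, U=0, Z=2, X=2) weight 1/1080
  (Y=0, W=4, U=0, Z=2, X=3) weight 1/360
  (Y=1, W=3, U=0, Z=1, X=0) weight 1/240
  (Y=2, W=2, U=0, Z=1, X=0) weight 1/480
  … 26 more
Group by W:
  weight(W=2) = 1/60
  weight(W=3) = 1/30
  weight(W=4) = 1/45
Total weight = 1/60 + 1/30 + 1/45 = 13/180
P(W=2 | obs) = 1/60 / 13/180 = 3/13
P(W=3 | obs) = 1/30 / 13/180 = 6/13
P(W=4 | obs) = 1/45 / 13/180 = 4/13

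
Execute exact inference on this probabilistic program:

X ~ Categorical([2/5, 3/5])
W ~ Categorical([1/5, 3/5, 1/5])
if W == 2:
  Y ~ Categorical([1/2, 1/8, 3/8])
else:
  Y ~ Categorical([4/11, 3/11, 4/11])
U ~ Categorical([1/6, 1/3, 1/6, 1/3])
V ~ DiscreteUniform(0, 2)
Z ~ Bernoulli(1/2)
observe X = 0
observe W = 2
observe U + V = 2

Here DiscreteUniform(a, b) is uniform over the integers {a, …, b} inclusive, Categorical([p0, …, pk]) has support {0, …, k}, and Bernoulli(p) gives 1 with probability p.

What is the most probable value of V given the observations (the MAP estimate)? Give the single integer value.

argmax_v P(V = v | obs) = 1

Enumerate traces; 18 have nonzero weight after conditioning:
  (X=0, W=2, Y=0, U=0, V=2, Z=0) weight 1/900
  (X=0, W=2, Y=0, U=0, V=2, Z=1) weight 1/900
  (X=0, W=2, Y=0, U=1, V=1, Z=0) weight 1/450
  (X=0, W=2, Y=0, U=1, V=1, Z=1) weight 1/450
  (X=0, W=2, Y=0, U=2, V=0, Z=0) weight 1/900
  (X=0, W=2, Y=0, U=2, V=0, Z=1) weight 1/900
  (X=0, W=2, Y=1, U=0, V=2, Z=0) weight 1/3600
  (X=0, W=2, Y=1, U=0, V=2, Z=1) weight 1/3600
  … 10 more
Group by V:
  weight(V=0) = 1/225
  weight(V=1) = 2/225
  weight(V=2) = 1/225
Total weight = 1/225 + 2/225 + 1/225 = 4/225
P(V=0 | obs) = 1/225 / 4/225 = 1/4
P(V=1 | obs) = 2/225 / 4/225 = 1/2
P(V=2 | obs) = 1/225 / 4/225 = 1/4
argmax = 1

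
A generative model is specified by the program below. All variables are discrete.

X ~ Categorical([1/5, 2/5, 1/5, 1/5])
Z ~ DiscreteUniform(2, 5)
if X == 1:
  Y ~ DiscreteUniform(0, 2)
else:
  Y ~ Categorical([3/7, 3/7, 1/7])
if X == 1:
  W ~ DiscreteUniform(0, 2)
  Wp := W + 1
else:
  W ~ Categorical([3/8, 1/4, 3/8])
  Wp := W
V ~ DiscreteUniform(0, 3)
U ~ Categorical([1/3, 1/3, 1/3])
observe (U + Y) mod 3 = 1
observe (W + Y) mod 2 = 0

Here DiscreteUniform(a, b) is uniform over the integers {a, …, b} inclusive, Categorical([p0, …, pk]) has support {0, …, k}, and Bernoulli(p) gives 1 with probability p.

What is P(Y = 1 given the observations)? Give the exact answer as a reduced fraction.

P(Y = 1 | obs) = 1/5

Enumerate traces; 320 have nonzero weight after conditioning:
  (X=0, Z=2, Y=0, W=0, V=0, U=1) weight 3/4480
  (X=0, Z=2, Y=0, W=0, V=1, U=1) weight 3/4480
  (X=0, Z=2, Y=0, W=0, V=2, U=1) weight 3/4480
  (X=0, Z=2, Y=0, W=0, V=3, U=1) weight 3/4480
  (X=0, Z=2, Y=0, W=2, V=0, U=1) weight 3/4480
  (X=0, Z=2, Y=0, W=2, V=1, U=1) weight 3/4480
  (X=0, Z=2, Y=0, W=2, V=2, U=1) weight 3/4480
  (X=0, Z=2, Y=0, W=2, V=3, U=1) weight 3/4480
  (X=0, Z=2, Y=1, W=1, V=0, U=0) weight 1/2240
  (X=0, Z=2, Y=2, W=0, V=0, U=2) weight 1/4480
  … 310 more
Group by Y:
  weight(Y=0) = 71/756
  weight(Y=1) = 137/3780
  weight(Y=2) = 193/3780
Total weight = 71/756 + 137/3780 + 193/3780 = 137/756
P(Y=0 | obs) = 71/756 / 137/756 = 71/137
P(Y=1 | obs) = 137/3780 / 137/756 = 1/5
P(Y=2 | obs) = 193/3780 / 137/756 = 193/685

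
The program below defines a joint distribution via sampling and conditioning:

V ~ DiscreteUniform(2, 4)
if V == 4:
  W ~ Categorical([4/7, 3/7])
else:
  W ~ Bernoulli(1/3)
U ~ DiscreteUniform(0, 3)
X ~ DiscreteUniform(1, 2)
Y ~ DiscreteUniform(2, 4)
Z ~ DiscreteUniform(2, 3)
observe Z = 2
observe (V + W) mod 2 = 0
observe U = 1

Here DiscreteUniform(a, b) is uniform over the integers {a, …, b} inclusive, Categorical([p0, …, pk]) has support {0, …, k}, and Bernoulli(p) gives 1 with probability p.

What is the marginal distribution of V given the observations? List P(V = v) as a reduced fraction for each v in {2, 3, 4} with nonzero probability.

P(V=2) = 14/33, P(V=3) = 7/33, P(V=4) = 4/11

Enumerate traces; 18 have nonzero weight after conditioning:
  (V=2, W=0, U=1, X=1, Y=2, Z=2) weight 1/216
  (V=2, W=0, U=1, X=1, Y=3, Z=2) weight 1/216
  (V=2, W=0, U=1, X=1, Y=4, Z=2) weight 1/216
  (V=2, W=0, U=1, X=2, Y=2, Z=2) weight 1/216
  (V=2, W=0, U=1, X=2, Y=3, Z=2) weight 1/216
  (V=2, W=0, U=1, X=2, Y=4, Z=2) weight 1/216
  (V=3, W=1, U=1, X=1, Y=2, Z=2) weight 1/432
  (V=3, W=1, U=1, X=1, Y=3, Z=2) weight 1/432
  (V=4, W=0, U=1, X=1, Y=2, Z=2) weight 1/252
  … 9 more
Group by V:
  weight(V=2) = 1/36
  weight(V=3) = 1/72
  weight(V=4) = 1/42
Total weight = 1/36 + 1/72 + 1/42 = 11/168
P(V=2 | obs) = 1/36 / 11/168 = 14/33
P(V=3 | obs) = 1/72 / 11/168 = 7/33
P(V=4 | obs) = 1/42 / 11/168 = 4/11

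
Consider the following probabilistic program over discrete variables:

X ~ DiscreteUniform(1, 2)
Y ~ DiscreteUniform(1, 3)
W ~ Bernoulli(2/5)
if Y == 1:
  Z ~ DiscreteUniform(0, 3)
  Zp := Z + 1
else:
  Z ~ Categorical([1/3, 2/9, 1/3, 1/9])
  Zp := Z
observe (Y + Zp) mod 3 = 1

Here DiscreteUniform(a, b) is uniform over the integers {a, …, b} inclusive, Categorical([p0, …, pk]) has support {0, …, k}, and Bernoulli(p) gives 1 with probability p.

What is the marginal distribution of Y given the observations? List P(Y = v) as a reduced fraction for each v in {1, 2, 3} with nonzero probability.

Enumerate traces; 12 have nonzero weight after conditioning:
  (X=1, Y=1, W=0, Z=2) weight 1/40
  (X=1, Y=1, W=1, Z=2) weight 1/60
  (X=1, Y=2, W=0, Z=2) weight 1/30
  (X=1, Y=2, W=1, Z=2) weight 1/45
  (X=1, Y=3, W=0, Z=1) weight 1/45
  (X=1, Y=3, W=1, Z=1) weight 2/135
  (X=2, Y=1, W=0, Z=2) weight 1/40
  (X=2, Y=1, W=1, Z=2) weight 1/60
  … 4 more
Group by Y:
  weight(Y=1) = 1/12
  weight(Y=2) = 1/9
  weight(Y=3) = 2/27
Total weight = 1/12 + 1/9 + 2/27 = 29/108
P(Y=1 | obs) = 1/12 / 29/108 = 9/29
P(Y=2 | obs) = 1/9 / 29/108 = 12/29
P(Y=3 | obs) = 2/27 / 29/108 = 8/29

P(Y=1) = 9/29, P(Y=2) = 12/29, P(Y=3) = 8/29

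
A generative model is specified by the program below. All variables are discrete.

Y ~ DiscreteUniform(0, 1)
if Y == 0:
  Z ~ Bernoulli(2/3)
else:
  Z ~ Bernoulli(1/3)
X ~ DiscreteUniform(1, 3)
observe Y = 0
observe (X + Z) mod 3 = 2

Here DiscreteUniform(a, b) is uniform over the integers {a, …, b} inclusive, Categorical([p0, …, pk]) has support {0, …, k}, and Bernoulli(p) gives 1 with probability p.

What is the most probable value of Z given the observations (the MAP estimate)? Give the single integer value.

Enumerate traces; 2 have nonzero weight after conditioning:
  (Y=0, Z=0, X=2) weight 1/18
  (Y=0, Z=1, X=1) weight 1/9
Group by Z:
  weight(Z=0) = 1/18
  weight(Z=1) = 1/9
Total weight = 1/18 + 1/9 = 1/6
P(Z=0 | obs) = 1/18 / 1/6 = 1/3
P(Z=1 | obs) = 1/9 / 1/6 = 2/3
argmax = 1

argmax_v P(Z = v | obs) = 1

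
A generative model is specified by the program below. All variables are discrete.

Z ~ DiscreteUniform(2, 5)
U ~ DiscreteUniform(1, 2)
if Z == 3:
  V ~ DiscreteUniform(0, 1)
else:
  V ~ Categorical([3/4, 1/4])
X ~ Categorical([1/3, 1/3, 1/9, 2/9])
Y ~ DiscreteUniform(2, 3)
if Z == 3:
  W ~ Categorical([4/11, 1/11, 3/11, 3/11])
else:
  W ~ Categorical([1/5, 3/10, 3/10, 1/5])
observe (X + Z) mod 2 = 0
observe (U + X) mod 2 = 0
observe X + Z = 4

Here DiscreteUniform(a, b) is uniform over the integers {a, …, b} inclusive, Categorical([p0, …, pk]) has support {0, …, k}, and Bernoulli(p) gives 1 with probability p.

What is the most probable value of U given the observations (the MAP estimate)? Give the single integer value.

argmax_v P(U = v | obs) = 2

Enumerate traces; 48 have nonzero weight after conditioning:
  (Z=2, U=2, V=0, X=2, Y=2, W=0) weight 1/960
  (Z=2, U=2, V=0, X=2, Y=2, W=1) weight 1/640
  (Z=2, U=2, V=0, X=2, Y=2, W=2) weight 1/640
  (Z=2, U=2, V=0, X=2, Y=2, W=3) weight 1/960
  (Z=2, U=2, V=0, X=2, Y=3, W=0) weight 1/960
  (Z=2, U=2, V=0, X=2, Y=3, W=1) weight 1/640
  (Z=2, U=2, V=0, X=2, Y=3, W=2) weight 1/640
  (Z=2, U=2, V=0, X=2, Y=3, W=3) weight 1/960
  (Z=3, U=1, V=0, X=1, Y=2, W=0) weight 1/264
  … 39 more
Group by U:
  weight(U=1) = 1/24
  weight(U=2) = 1/18
Total weight = 1/24 + 1/18 = 7/72
P(U=1 | obs) = 1/24 / 7/72 = 3/7
P(U=2 | obs) = 1/18 / 7/72 = 4/7
argmax = 2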